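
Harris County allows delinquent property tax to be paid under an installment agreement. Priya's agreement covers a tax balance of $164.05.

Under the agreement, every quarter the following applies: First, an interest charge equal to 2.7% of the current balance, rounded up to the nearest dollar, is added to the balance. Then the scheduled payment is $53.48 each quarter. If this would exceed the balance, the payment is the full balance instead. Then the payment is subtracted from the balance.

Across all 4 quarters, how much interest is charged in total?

# | Opening | Interest | Payment | End bal
1 | $164.05 | $5.00 | $53.48 | $115.57
2 | $115.57 | $4.00 | $53.48 | $66.09
3 | $66.09 | $2.00 | $53.48 | $14.61
4 | $14.61 | $1.00 | $15.61 | $0.00
Total interest: $5.00 + $4.00 + $2.00 + $1.00 = $12.00

$12.00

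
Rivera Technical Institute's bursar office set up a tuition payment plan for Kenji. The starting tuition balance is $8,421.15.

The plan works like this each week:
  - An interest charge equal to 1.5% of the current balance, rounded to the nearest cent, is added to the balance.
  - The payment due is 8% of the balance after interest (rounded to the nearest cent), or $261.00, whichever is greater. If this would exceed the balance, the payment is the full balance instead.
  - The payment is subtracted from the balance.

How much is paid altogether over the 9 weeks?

Week 1: $8,421.15 +$126.32 interest = $8,547.47; pay $683.80 → $7,863.67
Week 2: $7,863.67 +$117.96 interest = $7,981.63; pay $638.53 → $7,343.10
Week 3: $7,343.10 +$110.15 interest = $7,453.25; pay $596.26 → $6,856.99
Week 4: $6,856.99 +$102.85 interest = $6,959.84; pay $556.79 → $6,403.05
Week 5: $6,403.05 +$96.05 interest = $6,499.10; pay $519.93 → $5,979.17
Week 6: $5,979.17 +$89.69 interest = $6,068.86; pay $485.51 → $5,583.35
Week 7: $5,583.35 +$83.75 interest = $5,667.10; pay $453.37 → $5,213.73
Week 8: $5,213.73 +$78.21 interest = $5,291.94; pay $423.36 → $4,868.58
Week 9: $4,868.58 +$73.03 interest = $4,941.61; pay $395.33 → $4,546.28
Total paid: $4,752.88

$4,752.88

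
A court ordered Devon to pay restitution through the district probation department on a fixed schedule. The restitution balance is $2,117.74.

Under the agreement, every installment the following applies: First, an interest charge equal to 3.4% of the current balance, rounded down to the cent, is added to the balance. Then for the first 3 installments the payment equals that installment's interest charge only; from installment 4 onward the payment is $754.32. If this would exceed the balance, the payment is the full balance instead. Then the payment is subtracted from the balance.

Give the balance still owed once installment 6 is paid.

$0.39

Installment 1: $2,117.74 +$72.00 interest = $2,189.74; pay $72.00 → $2,117.74
Installment 2: $2,117.74 +$72.00 interest = $2,189.74; pay $72.00 → $2,117.74
Installment 3: $2,117.74 +$72.00 interest = $2,189.74; pay $72.00 → $2,117.74
Installment 4: $2,117.74 +$72.00 interest = $2,189.74; pay $754.32 → $1,435.42
Installment 5: $1,435.42 +$48.80 interest = $1,484.22; pay $754.32 → $729.90
Installment 6: $729.90 +$24.81 interest = $754.71; pay $754.32 → $0.39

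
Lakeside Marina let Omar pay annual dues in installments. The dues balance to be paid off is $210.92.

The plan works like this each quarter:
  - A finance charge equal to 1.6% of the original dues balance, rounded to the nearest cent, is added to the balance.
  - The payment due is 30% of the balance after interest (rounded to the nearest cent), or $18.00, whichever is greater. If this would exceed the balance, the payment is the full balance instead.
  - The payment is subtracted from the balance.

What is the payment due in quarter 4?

# | Opening | Interest | Payment | End bal
1 | $210.92 | $3.37 | $64.29 | $150.00
2 | $150.00 | $3.37 | $46.01 | $107.36
3 | $107.36 | $3.37 | $33.22 | $77.51
4 | $77.51 | $3.37 | $24.26 | $56.62

$24.26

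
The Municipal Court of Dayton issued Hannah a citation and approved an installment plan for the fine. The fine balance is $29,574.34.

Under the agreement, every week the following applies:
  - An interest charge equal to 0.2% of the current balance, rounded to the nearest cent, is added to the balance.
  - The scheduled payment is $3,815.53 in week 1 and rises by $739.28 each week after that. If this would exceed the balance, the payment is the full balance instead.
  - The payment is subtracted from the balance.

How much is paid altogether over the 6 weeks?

$29,786.63

Week 1: $29,574.34 +$59.15 interest = $29,633.49; pay $3,815.53 → $25,817.96
Week 2: $25,817.96 +$51.64 interest = $25,869.60; pay $4,554.81 → $21,314.79
Week 3: $21,314.79 +$42.63 interest = $21,357.42; pay $5,294.09 → $16,063.33
Week 4: $16,063.33 +$32.13 interest = $16,095.46; pay $6,033.37 → $10,062.09
Week 5: $10,062.09 +$20.12 interest = $10,082.21; pay $6,772.65 → $3,309.56
Week 6: $3,309.56 +$6.62 interest = $3,316.18; pay $3,316.18 → $0.00
Total paid: $29,786.63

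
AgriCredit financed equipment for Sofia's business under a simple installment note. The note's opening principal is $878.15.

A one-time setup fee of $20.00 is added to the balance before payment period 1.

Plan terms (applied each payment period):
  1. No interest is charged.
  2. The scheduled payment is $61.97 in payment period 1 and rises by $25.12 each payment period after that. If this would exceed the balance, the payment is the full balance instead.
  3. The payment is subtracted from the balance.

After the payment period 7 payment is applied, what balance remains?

# | Opening | Payment | End bal
1 | $898.15 | $61.97 | $836.18
2 | $836.18 | $87.09 | $749.09
3 | $749.09 | $112.21 | $636.88
4 | $636.88 | $137.33 | $499.55
5 | $499.55 | $162.45 | $337.10
6 | $337.10 | $187.57 | $149.53
7 | $149.53 | $149.53 | $0.00

$0.00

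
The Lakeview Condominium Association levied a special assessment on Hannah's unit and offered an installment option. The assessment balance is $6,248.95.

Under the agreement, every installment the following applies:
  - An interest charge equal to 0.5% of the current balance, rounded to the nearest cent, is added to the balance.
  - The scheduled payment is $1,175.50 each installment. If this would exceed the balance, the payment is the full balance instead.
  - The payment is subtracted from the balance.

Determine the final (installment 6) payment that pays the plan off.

$472.51

Installment 1: opening $6,248.95; interest $31.24 → $6,280.19; payment $1,175.50; balance $5,104.69
Installment 2: opening $5,104.69; interest $25.52 → $5,130.21; payment $1,175.50; balance $3,954.71
Installment 3: opening $3,954.71; interest $19.77 → $3,974.48; payment $1,175.50; balance $2,798.98
Installment 4: opening $2,798.98; interest $13.99 → $2,812.97; payment $1,175.50; balance $1,637.47
Installment 5: opening $1,637.47; interest $8.19 → $1,645.66; payment $1,175.50; balance $470.16
Installment 6: opening $470.16; interest $2.35 → $472.51; payment $472.51; balance $0.00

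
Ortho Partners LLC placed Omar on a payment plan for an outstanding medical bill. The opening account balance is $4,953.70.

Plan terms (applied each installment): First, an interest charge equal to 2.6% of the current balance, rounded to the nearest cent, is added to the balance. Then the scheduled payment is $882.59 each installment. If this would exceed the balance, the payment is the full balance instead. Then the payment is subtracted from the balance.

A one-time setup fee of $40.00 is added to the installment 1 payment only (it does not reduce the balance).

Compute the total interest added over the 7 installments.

$471.70

Installment 1: $4,953.70 +$128.80 interest = $5,082.50; pay $882.59 (+ $40.00 fee) → $4,199.91
Installment 2: $4,199.91 +$109.20 interest = $4,309.11; pay $882.59 → $3,426.52
Installment 3: $3,426.52 +$89.09 interest = $3,515.61; pay $882.59 → $2,633.02
Installment 4: $2,633.02 +$68.46 interest = $2,701.48; pay $882.59 → $1,818.89
Installment 5: $1,818.89 +$47.29 interest = $1,866.18; pay $882.59 → $983.59
Installment 6: $983.59 +$25.57 interest = $1,009.16; pay $882.59 → $126.57
Installment 7: $126.57 +$3.29 interest = $129.86; pay $129.86 → $0.00
Total interest: $128.80 + $109.20 + $89.09 + $68.46 + $47.29 + $25.57 + $3.29 = $471.70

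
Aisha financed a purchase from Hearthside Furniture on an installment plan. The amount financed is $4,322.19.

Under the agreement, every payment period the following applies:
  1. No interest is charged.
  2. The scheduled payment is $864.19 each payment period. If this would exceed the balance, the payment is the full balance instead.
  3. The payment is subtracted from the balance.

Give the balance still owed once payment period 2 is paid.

$2,593.81

# | Opening | Payment | End bal
1 | $4,322.19 | $864.19 | $3,458.00
2 | $3,458.00 | $864.19 | $2,593.81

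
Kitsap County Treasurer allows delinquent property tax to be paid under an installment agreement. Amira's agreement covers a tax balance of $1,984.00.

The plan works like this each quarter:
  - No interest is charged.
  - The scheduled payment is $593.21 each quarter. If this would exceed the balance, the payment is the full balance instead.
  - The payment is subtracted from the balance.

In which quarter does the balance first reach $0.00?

Quarter 1: opening $1,984.00; payment $593.21; balance $1,390.79
Quarter 2: opening $1,390.79; payment $593.21; balance $797.58
Quarter 3: opening $797.58; payment $593.21; balance $204.37
Quarter 4: opening $204.37; payment $204.37; balance $0.00
Balance reaches $0.00 in quarter 4.

4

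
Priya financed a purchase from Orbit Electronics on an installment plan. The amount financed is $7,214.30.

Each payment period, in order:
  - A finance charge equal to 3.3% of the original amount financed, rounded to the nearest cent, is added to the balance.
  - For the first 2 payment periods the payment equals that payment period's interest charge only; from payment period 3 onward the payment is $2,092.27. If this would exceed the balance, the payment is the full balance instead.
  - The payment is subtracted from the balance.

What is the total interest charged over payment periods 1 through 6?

Payment period 1: opening $7,214.30; interest $238.07 → $7,452.37; payment $238.07; balance $7,214.30
Payment period 2: opening $7,214.30; interest $238.07 → $7,452.37; payment $238.07; balance $7,214.30
Payment period 3: opening $7,214.30; interest $238.07 → $7,452.37; payment $2,092.27; balance $5,360.10
Payment period 4: opening $5,360.10; interest $238.07 → $5,598.17; payment $2,092.27; balance $3,505.90
Payment period 5: opening $3,505.90; interest $238.07 → $3,743.97; payment $2,092.27; balance $1,651.70
Payment period 6: opening $1,651.70; interest $238.07 → $1,889.77; payment $1,889.77; balance $0.00
Total interest: $238.07 + $238.07 + $238.07 + $238.07 + $238.07 + $238.07 = $1,428.42

$1,428.42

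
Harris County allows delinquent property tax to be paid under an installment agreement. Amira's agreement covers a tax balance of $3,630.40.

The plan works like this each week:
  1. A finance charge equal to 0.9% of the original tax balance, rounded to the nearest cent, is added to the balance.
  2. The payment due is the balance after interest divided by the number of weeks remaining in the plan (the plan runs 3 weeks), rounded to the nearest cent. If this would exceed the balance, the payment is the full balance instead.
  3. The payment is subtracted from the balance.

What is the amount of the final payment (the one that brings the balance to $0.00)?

$1,270.03

Week 1: opening $3,630.40; interest $32.67 → $3,663.07; payment $1,221.02; balance $2,442.05
Week 2: opening $2,442.05; interest $32.67 → $2,474.72; payment $1,237.36; balance $1,237.36
Week 3: opening $1,237.36; interest $32.67 → $1,270.03; payment $1,270.03; balance $0.00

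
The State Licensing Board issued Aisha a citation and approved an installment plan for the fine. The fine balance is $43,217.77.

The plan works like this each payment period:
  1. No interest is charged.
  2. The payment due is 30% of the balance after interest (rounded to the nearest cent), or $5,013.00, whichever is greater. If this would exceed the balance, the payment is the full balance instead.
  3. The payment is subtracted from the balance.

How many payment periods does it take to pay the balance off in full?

6

# | Opening | Payment | End bal
1 | $43,217.77 | $12,965.33 | $30,252.44
2 | $30,252.44 | $9,075.73 | $21,176.71
3 | $21,176.71 | $6,353.01 | $14,823.70
4 | $14,823.70 | $5,013.00 | $9,810.70
5 | $9,810.70 | $5,013.00 | $4,797.70
6 | $4,797.70 | $4,797.70 | $0.00
Balance reaches $0.00 in payment period 6.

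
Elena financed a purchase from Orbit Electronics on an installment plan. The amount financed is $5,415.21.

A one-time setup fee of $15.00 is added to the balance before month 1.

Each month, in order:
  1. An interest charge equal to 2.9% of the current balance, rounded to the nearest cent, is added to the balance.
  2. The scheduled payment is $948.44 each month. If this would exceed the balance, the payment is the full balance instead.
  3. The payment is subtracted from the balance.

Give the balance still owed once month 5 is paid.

$1,239.28

Month 1: opening $5,430.21; interest $157.48 → $5,587.69; payment $948.44; balance $4,639.25
Month 2: opening $4,639.25; interest $134.54 → $4,773.79; payment $948.44; balance $3,825.35
Month 3: opening $3,825.35; interest $110.94 → $3,936.29; payment $948.44; balance $2,987.85
Month 4: opening $2,987.85; interest $86.65 → $3,074.50; payment $948.44; balance $2,126.06
Month 5: opening $2,126.06; interest $61.66 → $2,187.72; payment $948.44; balance $1,239.28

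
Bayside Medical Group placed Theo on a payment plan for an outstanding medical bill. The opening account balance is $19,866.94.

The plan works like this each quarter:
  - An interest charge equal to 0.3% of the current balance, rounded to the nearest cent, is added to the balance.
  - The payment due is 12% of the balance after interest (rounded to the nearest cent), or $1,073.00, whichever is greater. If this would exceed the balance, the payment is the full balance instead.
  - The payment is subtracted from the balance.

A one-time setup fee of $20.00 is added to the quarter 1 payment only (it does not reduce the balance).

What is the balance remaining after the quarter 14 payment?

$887.93

Quarter 1: opening $19,866.94; interest $59.60 → $19,926.54; payment $2,391.18 (+ $20.00 fee); balance $17,535.36
Quarter 2: opening $17,535.36; interest $52.61 → $17,587.97; payment $2,110.56; balance $15,477.41
Quarter 3: opening $15,477.41; interest $46.43 → $15,523.84; payment $1,862.86; balance $13,660.98
Quarter 4: opening $13,660.98; interest $40.98 → $13,701.96; payment $1,644.24; balance $12,057.72
Quarter 5: opening $12,057.72; interest $36.17 → $12,093.89; payment $1,451.27; balance $10,642.62
Quarter 6: opening $10,642.62; interest $31.93 → $10,674.55; payment $1,280.95; balance $9,393.60
Quarter 7: opening $9,393.60; interest $28.18 → $9,421.78; payment $1,130.61; balance $8,291.17
Quarter 8: opening $8,291.17; interest $24.87 → $8,316.04; payment $1,073.00; balance $7,243.04
Quarter 9: opening $7,243.04; interest $21.73 → $7,264.77; payment $1,073.00; balance $6,191.77
Quarter 10: opening $6,191.77; interest $18.58 → $6,210.35; payment $1,073.00; balance $5,137.35
Quarter 11: opening $5,137.35; interest $15.41 → $5,152.76; payment $1,073.00; balance $4,079.76
Quarter 12: opening $4,079.76; interest $12.24 → $4,092.00; payment $1,073.00; balance $3,019.00
Quarter 13: opening $3,019.00; interest $9.06 → $3,028.06; payment $1,073.00; balance $1,955.06
Quarter 14: opening $1,955.06; interest $5.87 → $1,960.93; payment $1,073.00; balance $887.93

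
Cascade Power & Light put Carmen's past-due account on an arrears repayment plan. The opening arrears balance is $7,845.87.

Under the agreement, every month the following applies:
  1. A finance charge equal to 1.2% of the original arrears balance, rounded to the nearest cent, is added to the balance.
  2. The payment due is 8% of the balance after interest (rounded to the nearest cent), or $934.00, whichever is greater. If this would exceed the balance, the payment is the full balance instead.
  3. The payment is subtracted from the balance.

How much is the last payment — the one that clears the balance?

Month 1: opening $7,845.87; interest $94.15 → $7,940.02; payment $934.00; balance $7,006.02
Month 2: opening $7,006.02; interest $94.15 → $7,100.17; payment $934.00; balance $6,166.17
Month 3: opening $6,166.17; interest $94.15 → $6,260.32; payment $934.00; balance $5,326.32
Month 4: opening $5,326.32; interest $94.15 → $5,420.47; payment $934.00; balance $4,486.47
Month 5: opening $4,486.47; interest $94.15 → $4,580.62; payment $934.00; balance $3,646.62
Month 6: opening $3,646.62; interest $94.15 → $3,740.77; payment $934.00; balance $2,806.77
Month 7: opening $2,806.77; interest $94.15 → $2,900.92; payment $934.00; balance $1,966.92
Month 8: opening $1,966.92; interest $94.15 → $2,061.07; payment $934.00; balance $1,127.07
Month 9: opening $1,127.07; interest $94.15 → $1,221.22; payment $934.00; balance $287.22
Month 10: opening $287.22; interest $94.15 → $381.37; payment $381.37; balance $0.00

$381.37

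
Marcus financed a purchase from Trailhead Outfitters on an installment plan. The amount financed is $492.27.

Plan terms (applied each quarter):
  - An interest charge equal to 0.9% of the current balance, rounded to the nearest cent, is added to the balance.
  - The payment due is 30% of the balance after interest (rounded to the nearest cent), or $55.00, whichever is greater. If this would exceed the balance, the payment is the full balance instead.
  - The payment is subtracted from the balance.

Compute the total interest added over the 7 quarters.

Quarter 1: opening $492.27; interest $4.43 → $496.70; payment $149.01; balance $347.69
Quarter 2: opening $347.69; interest $3.13 → $350.82; payment $105.25; balance $245.57
Quarter 3: opening $245.57; interest $2.21 → $247.78; payment $74.33; balance $173.45
Quarter 4: opening $173.45; interest $1.56 → $175.01; payment $55.00; balance $120.01
Quarter 5: opening $120.01; interest $1.08 → $121.09; payment $55.00; balance $66.09
Quarter 6: opening $66.09; interest $0.59 → $66.68; payment $55.00; balance $11.68
Quarter 7: opening $11.68; interest $0.11 → $11.79; payment $11.79; balance $0.00
Total interest: $4.43 + $3.13 + $2.21 + $1.56 + $1.08 + $0.59 + $0.11 = $13.11

$13.11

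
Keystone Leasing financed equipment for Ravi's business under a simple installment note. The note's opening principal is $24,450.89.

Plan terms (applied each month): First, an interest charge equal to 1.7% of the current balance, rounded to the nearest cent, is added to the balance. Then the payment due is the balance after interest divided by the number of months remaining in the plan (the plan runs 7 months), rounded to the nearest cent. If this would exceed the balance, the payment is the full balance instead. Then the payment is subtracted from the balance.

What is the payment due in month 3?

Month 1: opening $24,450.89; interest $415.67 → $24,866.56; payment $3,552.37; balance $21,314.19
Month 2: opening $21,314.19; interest $362.34 → $21,676.53; payment $3,612.76; balance $18,063.77
Month 3: opening $18,063.77; interest $307.08 → $18,370.85; payment $3,674.17; balance $14,696.68

$3,674.17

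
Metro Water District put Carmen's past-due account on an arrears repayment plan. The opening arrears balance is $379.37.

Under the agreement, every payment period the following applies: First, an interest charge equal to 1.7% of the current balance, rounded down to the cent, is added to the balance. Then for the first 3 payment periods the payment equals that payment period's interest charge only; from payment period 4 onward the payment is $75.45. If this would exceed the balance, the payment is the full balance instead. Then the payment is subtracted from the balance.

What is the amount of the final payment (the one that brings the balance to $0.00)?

Payment period 1: opening $379.37; interest $6.44 → $385.81; payment $6.44; balance $379.37
Payment period 2: opening $379.37; interest $6.44 → $385.81; payment $6.44; balance $379.37
Payment period 3: opening $379.37; interest $6.44 → $385.81; payment $6.44; balance $379.37
Payment period 4: opening $379.37; interest $6.44 → $385.81; payment $75.45; balance $310.36
Payment period 5: opening $310.36; interest $5.27 → $315.63; payment $75.45; balance $240.18
Payment period 6: opening $240.18; interest $4.08 → $244.26; payment $75.45; balance $168.81
Payment period 7: opening $168.81; interest $2.86 → $171.67; payment $75.45; balance $96.22
Payment period 8: opening $96.22; interest $1.63 → $97.85; payment $75.45; balance $22.40
Payment period 9: opening $22.40; interest $0.38 → $22.78; payment $22.78; balance $0.00

$22.78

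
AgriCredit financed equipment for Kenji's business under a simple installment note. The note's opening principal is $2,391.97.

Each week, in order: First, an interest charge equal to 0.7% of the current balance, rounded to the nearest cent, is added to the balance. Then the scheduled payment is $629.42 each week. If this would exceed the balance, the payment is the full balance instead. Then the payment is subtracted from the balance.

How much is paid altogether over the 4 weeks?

Week 1: opening $2,391.97; interest $16.74 → $2,408.71; payment $629.42; balance $1,779.29
Week 2: opening $1,779.29; interest $12.46 → $1,791.75; payment $629.42; balance $1,162.33
Week 3: opening $1,162.33; interest $8.14 → $1,170.47; payment $629.42; balance $541.05
Week 4: opening $541.05; interest $3.79 → $544.84; payment $544.84; balance $0.00
Total paid: $2,433.10

$2,433.10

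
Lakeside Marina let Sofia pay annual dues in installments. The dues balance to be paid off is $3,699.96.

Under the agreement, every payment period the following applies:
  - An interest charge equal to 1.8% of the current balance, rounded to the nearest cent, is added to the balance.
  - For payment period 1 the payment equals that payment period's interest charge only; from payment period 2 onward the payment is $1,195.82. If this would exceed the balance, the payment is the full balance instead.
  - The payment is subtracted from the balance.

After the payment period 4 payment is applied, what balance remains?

$250.95

Payment period 1: opening $3,699.96; interest $66.60 → $3,766.56; payment $66.60; balance $3,699.96
Payment period 2: opening $3,699.96; interest $66.60 → $3,766.56; payment $1,195.82; balance $2,570.74
Payment period 3: opening $2,570.74; interest $46.27 → $2,617.01; payment $1,195.82; balance $1,421.19
Payment period 4: opening $1,421.19; interest $25.58 → $1,446.77; payment $1,195.82; balance $250.95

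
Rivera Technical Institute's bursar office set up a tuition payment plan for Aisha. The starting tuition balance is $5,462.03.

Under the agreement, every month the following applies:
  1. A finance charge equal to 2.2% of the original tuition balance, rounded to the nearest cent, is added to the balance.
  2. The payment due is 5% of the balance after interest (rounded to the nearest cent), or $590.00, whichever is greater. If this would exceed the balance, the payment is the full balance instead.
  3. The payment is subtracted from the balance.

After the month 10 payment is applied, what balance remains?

$763.63

# | Opening | Interest | Payment | End bal
1 | $5,462.03 | $120.16 | $590.00 | $4,992.19
2 | $4,992.19 | $120.16 | $590.00 | $4,522.35
3 | $4,522.35 | $120.16 | $590.00 | $4,052.51
4 | $4,052.51 | $120.16 | $590.00 | $3,582.67
5 | $3,582.67 | $120.16 | $590.00 | $3,112.83
6 | $3,112.83 | $120.16 | $590.00 | $2,642.99
7 | $2,642.99 | $120.16 | $590.00 | $2,173.15
8 | $2,173.15 | $120.16 | $590.00 | $1,703.31
9 | $1,703.31 | $120.16 | $590.00 | $1,233.47
10 | $1,233.47 | $120.16 | $590.00 | $763.63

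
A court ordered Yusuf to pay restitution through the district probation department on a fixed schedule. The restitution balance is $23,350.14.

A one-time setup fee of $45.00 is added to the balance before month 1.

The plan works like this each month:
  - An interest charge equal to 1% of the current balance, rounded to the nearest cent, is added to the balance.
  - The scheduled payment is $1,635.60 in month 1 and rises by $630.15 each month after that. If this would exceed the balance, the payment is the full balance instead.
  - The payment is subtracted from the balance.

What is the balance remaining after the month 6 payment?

$5,192.94

Month 1: $23,395.14 +$233.95 interest = $23,629.09; pay $1,635.60 → $21,993.49
Month 2: $21,993.49 +$219.93 interest = $22,213.42; pay $2,265.75 → $19,947.67
Month 3: $19,947.67 +$199.48 interest = $20,147.15; pay $2,895.90 → $17,251.25
Month 4: $17,251.25 +$172.51 interest = $17,423.76; pay $3,526.05 → $13,897.71
Month 5: $13,897.71 +$138.98 interest = $14,036.69; pay $4,156.20 → $9,880.49
Month 6: $9,880.49 +$98.80 interest = $9,979.29; pay $4,786.35 → $5,192.94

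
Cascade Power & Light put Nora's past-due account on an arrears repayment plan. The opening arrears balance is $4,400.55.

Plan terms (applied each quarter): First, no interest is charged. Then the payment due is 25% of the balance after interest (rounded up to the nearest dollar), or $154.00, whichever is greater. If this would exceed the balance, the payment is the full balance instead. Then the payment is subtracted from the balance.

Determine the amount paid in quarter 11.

# | Opening | Payment | End bal
1 | $4,400.55 | $1,101.00 | $3,299.55
2 | $3,299.55 | $825.00 | $2,474.55
3 | $2,474.55 | $619.00 | $1,855.55
4 | $1,855.55 | $464.00 | $1,391.55
5 | $1,391.55 | $348.00 | $1,043.55
6 | $1,043.55 | $261.00 | $782.55
7 | $782.55 | $196.00 | $586.55
8 | $586.55 | $154.00 | $432.55
9 | $432.55 | $154.00 | $278.55
10 | $278.55 | $154.00 | $124.55
11 | $124.55 | $124.55 | $0.00

$124.55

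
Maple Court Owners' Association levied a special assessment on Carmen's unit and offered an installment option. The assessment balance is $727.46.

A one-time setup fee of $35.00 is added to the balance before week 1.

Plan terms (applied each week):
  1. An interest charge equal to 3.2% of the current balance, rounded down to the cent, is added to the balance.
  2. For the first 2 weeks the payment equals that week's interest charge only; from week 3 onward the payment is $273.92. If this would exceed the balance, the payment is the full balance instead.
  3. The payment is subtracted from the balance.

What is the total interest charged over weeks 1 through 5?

$97.75

Week 1: opening $762.46; interest $24.39 → $786.85; payment $24.39; balance $762.46
Week 2: opening $762.46; interest $24.39 → $786.85; payment $24.39; balance $762.46
Week 3: opening $762.46; interest $24.39 → $786.85; payment $273.92; balance $512.93
Week 4: opening $512.93; interest $16.41 → $529.34; payment $273.92; balance $255.42
Week 5: opening $255.42; interest $8.17 → $263.59; payment $263.59; balance $0.00
Total interest: $24.39 + $24.39 + $24.39 + $16.41 + $8.17 = $97.75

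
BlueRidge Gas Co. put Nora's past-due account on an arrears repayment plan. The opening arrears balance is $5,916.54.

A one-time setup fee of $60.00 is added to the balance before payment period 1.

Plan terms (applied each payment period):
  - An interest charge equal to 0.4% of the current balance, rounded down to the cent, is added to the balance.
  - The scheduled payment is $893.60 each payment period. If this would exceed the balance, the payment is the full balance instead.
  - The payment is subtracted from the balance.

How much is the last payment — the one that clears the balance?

Payment period 1: $5,976.54 +$23.90 interest = $6,000.44; pay $893.60 → $5,106.84
Payment period 2: $5,106.84 +$20.42 interest = $5,127.26; pay $893.60 → $4,233.66
Payment period 3: $4,233.66 +$16.93 interest = $4,250.59; pay $893.60 → $3,356.99
Payment period 4: $3,356.99 +$13.42 interest = $3,370.41; pay $893.60 → $2,476.81
Payment period 5: $2,476.81 +$9.90 interest = $2,486.71; pay $893.60 → $1,593.11
Payment period 6: $1,593.11 +$6.37 interest = $1,599.48; pay $893.60 → $705.88
Payment period 7: $705.88 +$2.82 interest = $708.70; pay $708.70 → $0.00

$708.70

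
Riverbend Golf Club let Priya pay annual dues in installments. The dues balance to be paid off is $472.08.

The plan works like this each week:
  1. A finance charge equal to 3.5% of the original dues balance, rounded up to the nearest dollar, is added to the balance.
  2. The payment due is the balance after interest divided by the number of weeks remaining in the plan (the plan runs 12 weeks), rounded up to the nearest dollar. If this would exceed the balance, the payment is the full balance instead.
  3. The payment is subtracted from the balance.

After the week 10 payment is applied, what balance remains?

$131.08

# | Opening | Interest | Payment | End bal
1 | $472.08 | $17.00 | $41.00 | $448.08
2 | $448.08 | $17.00 | $43.00 | $422.08
3 | $422.08 | $17.00 | $44.00 | $395.08
4 | $395.08 | $17.00 | $46.00 | $366.08
5 | $366.08 | $17.00 | $48.00 | $335.08
6 | $335.08 | $17.00 | $51.00 | $301.08
7 | $301.08 | $17.00 | $54.00 | $264.08
8 | $264.08 | $17.00 | $57.00 | $224.08
9 | $224.08 | $17.00 | $61.00 | $180.08
10 | $180.08 | $17.00 | $66.00 | $131.08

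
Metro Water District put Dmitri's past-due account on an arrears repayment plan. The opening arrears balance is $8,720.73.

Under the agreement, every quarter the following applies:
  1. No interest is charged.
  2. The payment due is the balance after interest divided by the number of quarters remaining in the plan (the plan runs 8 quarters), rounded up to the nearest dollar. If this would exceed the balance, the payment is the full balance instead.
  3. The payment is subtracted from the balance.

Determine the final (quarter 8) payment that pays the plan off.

$1,089.73

Quarter 1: $8,720.73 − $1,091.00 → $7,629.73
Quarter 2: $7,629.73 − $1,090.00 → $6,539.73
Quarter 3: $6,539.73 − $1,090.00 → $5,449.73
Quarter 4: $5,449.73 − $1,090.00 → $4,359.73
Quarter 5: $4,359.73 − $1,090.00 → $3,269.73
Quarter 6: $3,269.73 − $1,090.00 → $2,179.73
Quarter 7: $2,179.73 − $1,090.00 → $1,089.73
Quarter 8: $1,089.73 − $1,089.73 → $0.00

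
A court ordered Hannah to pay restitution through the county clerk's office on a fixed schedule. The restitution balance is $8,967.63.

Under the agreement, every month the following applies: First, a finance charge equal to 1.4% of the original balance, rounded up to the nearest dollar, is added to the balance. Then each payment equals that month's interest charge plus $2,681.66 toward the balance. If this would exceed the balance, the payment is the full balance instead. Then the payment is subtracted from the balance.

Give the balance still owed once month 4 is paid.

$0.00

Month 1: opening $8,967.63; interest $126.00 → $9,093.63; payment $2,807.66; balance $6,285.97
Month 2: opening $6,285.97; interest $126.00 → $6,411.97; payment $2,807.66; balance $3,604.31
Month 3: opening $3,604.31; interest $126.00 → $3,730.31; payment $2,807.66; balance $922.65
Month 4: opening $922.65; interest $126.00 → $1,048.65; payment $1,048.65; balance $0.00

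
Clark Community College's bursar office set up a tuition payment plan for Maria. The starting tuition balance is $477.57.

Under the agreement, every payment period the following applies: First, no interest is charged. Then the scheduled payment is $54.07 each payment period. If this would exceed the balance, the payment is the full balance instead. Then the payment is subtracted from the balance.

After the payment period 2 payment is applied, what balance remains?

Payment period 1: opening $477.57; payment $54.07; balance $423.50
Payment period 2: opening $423.50; payment $54.07; balance $369.43

$369.43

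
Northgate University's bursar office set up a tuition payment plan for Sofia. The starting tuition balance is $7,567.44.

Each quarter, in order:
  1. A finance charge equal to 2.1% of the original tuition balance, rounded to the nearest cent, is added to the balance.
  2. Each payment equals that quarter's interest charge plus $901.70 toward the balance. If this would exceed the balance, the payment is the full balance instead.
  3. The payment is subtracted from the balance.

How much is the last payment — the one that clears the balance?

$512.76

Quarter 1: $7,567.44 +$158.92 interest = $7,726.36; pay $1,060.62 → $6,665.74
Quarter 2: $6,665.74 +$158.92 interest = $6,824.66; pay $1,060.62 → $5,764.04
Quarter 3: $5,764.04 +$158.92 interest = $5,922.96; pay $1,060.62 → $4,862.34
Quarter 4: $4,862.34 +$158.92 interest = $5,021.26; pay $1,060.62 → $3,960.64
Quarter 5: $3,960.64 +$158.92 interest = $4,119.56; pay $1,060.62 → $3,058.94
Quarter 6: $3,058.94 +$158.92 interest = $3,217.86; pay $1,060.62 → $2,157.24
Quarter 7: $2,157.24 +$158.92 interest = $2,316.16; pay $1,060.62 → $1,255.54
Quarter 8: $1,255.54 +$158.92 interest = $1,414.46; pay $1,060.62 → $353.84
Quarter 9: $353.84 +$158.92 interest = $512.76; pay $512.76 → $0.00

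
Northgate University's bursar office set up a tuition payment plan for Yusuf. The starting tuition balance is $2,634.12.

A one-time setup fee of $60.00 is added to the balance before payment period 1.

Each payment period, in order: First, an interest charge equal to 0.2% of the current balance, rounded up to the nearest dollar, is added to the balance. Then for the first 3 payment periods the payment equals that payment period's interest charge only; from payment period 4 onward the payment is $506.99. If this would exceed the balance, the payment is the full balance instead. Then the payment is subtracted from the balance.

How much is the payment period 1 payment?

Payment period 1: opening $2,694.12; interest $6.00 → $2,700.12; payment $6.00; balance $2,694.12

$6.00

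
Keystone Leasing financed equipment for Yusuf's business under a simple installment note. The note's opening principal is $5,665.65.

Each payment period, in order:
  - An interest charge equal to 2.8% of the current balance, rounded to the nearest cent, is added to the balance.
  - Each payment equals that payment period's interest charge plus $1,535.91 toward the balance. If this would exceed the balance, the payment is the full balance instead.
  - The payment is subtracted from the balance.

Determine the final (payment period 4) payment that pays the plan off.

$1,087.54

Payment period 1: $5,665.65 +$158.64 interest = $5,824.29; pay $1,694.55 → $4,129.74
Payment period 2: $4,129.74 +$115.63 interest = $4,245.37; pay $1,651.54 → $2,593.83
Payment period 3: $2,593.83 +$72.63 interest = $2,666.46; pay $1,608.54 → $1,057.92
Payment period 4: $1,057.92 +$29.62 interest = $1,087.54; pay $1,087.54 → $0.00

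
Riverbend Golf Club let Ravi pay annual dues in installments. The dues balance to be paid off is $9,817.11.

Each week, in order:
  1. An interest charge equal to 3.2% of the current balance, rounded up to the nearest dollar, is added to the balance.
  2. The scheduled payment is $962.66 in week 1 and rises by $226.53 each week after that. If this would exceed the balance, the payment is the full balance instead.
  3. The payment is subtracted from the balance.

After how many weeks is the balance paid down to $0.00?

7

Week 1: $9,817.11 +$315.00 interest = $10,132.11; pay $962.66 → $9,169.45
Week 2: $9,169.45 +$294.00 interest = $9,463.45; pay $1,189.19 → $8,274.26
Week 3: $8,274.26 +$265.00 interest = $8,539.26; pay $1,415.72 → $7,123.54
Week 4: $7,123.54 +$228.00 interest = $7,351.54; pay $1,642.25 → $5,709.29
Week 5: $5,709.29 +$183.00 interest = $5,892.29; pay $1,868.78 → $4,023.51
Week 6: $4,023.51 +$129.00 interest = $4,152.51; pay $2,095.31 → $2,057.20
Week 7: $2,057.20 +$66.00 interest = $2,123.20; pay $2,123.20 → $0.00
Balance reaches $0.00 in week 7.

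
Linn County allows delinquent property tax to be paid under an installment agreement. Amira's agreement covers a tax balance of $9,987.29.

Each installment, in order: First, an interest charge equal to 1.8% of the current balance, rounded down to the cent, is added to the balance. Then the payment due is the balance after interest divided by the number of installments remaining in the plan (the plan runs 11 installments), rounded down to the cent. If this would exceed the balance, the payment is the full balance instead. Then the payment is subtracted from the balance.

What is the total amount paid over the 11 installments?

$11,133.28

# | Opening | Interest | Payment | End bal
1 | $9,987.29 | $179.77 | $924.27 | $9,242.79
2 | $9,242.79 | $166.37 | $940.91 | $8,468.25
3 | $8,468.25 | $152.42 | $957.85 | $7,662.82
4 | $7,662.82 | $137.93 | $975.09 | $6,825.66
5 | $6,825.66 | $122.86 | $992.64 | $5,955.88
6 | $5,955.88 | $107.20 | $1,010.51 | $5,052.57
7 | $5,052.57 | $90.94 | $1,028.70 | $4,114.81
8 | $4,114.81 | $74.06 | $1,047.21 | $3,141.66
9 | $3,141.66 | $56.54 | $1,066.06 | $2,132.14
10 | $2,132.14 | $38.37 | $1,085.25 | $1,085.26
11 | $1,085.26 | $19.53 | $1,104.79 | $0.00
Total paid: $11,133.28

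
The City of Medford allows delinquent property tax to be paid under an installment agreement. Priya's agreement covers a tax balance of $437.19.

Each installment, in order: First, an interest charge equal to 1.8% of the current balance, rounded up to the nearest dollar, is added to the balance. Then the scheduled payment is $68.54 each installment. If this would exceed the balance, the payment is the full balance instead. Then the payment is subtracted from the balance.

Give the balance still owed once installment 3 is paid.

Installment 1: $437.19 +$8.00 interest = $445.19; pay $68.54 → $376.65
Installment 2: $376.65 +$7.00 interest = $383.65; pay $68.54 → $315.11
Installment 3: $315.11 +$6.00 interest = $321.11; pay $68.54 → $252.57

$252.57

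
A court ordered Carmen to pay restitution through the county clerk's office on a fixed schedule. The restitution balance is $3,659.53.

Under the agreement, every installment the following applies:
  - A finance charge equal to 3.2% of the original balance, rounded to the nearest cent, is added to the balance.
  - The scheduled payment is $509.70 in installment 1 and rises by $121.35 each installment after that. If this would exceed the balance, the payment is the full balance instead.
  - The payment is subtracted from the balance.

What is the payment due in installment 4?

Installment 1: opening $3,659.53; interest $117.10 → $3,776.63; payment $509.70; balance $3,266.93
Installment 2: opening $3,266.93; interest $117.10 → $3,384.03; payment $631.05; balance $2,752.98
Installment 3: opening $2,752.98; interest $117.10 → $2,870.08; payment $752.40; balance $2,117.68
Installment 4: opening $2,117.68; interest $117.10 → $2,234.78; payment $873.75; balance $1,361.03

$873.75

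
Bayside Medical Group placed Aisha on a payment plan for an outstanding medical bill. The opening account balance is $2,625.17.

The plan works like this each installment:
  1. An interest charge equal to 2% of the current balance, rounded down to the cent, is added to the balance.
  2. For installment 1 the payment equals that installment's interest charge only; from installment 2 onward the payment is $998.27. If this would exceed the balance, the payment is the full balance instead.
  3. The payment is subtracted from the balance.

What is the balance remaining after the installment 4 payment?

$0.00

Installment 1: $2,625.17 +$52.50 interest = $2,677.67; pay $52.50 → $2,625.17
Installment 2: $2,625.17 +$52.50 interest = $2,677.67; pay $998.27 → $1,679.40
Installment 3: $1,679.40 +$33.58 interest = $1,712.98; pay $998.27 → $714.71
Installment 4: $714.71 +$14.29 interest = $729.00; pay $729.00 → $0.00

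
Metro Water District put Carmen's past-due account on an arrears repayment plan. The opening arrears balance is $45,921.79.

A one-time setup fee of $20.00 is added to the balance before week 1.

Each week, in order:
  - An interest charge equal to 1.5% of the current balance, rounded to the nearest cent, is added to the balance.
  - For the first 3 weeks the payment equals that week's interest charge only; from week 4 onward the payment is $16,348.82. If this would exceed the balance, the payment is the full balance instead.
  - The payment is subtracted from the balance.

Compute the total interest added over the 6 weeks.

$3,426.56

# | Opening | Interest | Payment | End bal
1 | $45,941.79 | $689.13 | $689.13 | $45,941.79
2 | $45,941.79 | $689.13 | $689.13 | $45,941.79
3 | $45,941.79 | $689.13 | $689.13 | $45,941.79
4 | $45,941.79 | $689.13 | $16,348.82 | $30,282.10
5 | $30,282.10 | $454.23 | $16,348.82 | $14,387.51
6 | $14,387.51 | $215.81 | $14,603.32 | $0.00
Total interest: $689.13 + $689.13 + $689.13 + $689.13 + $454.23 + $215.81 = $3,426.56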